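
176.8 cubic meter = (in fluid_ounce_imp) 6.222e+06. Check: 176.8 cubic meter = 176.8 m^3. 1 fluid_ounce_imp = 2.8413063e-05 m^3, so 176.8 m^3 = 176.8 / 2.8413063e-05 = 6222490.1 fluid_ounce_imp ≈ 6.222e+06 fluid_ounce_imp (4 s.f.).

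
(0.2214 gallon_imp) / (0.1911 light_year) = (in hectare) 1 gallon_imp = 0.00454609 m^3, so 0.2214 gallon_imp = 0.2214 * 0.00454609 = 0.0010065043 m^3. 1 light_year = 9.4607305e+15 m, so 0.1911 light_year = 0.1911 * 9.4607305e+15 = 1.8079456e+15 m. Combine: 0.0010065043 m^3 / 1.8079456e+15 m = 5.5671162e-19 m^2. 1 hectare = 10000 m^2, so 5.5671162e-19 m^2 = 5.5671162e-19 / 10000 = 5.5671162e-23 hectare ≈ 5.567e-23 hectare (4 s.f.). Final answer: 5.567e-23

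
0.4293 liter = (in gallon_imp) 1 liter = 0.001 m^3, so 0.4293 liter = 0.4293 * 0.001 = 0.0004293 m^3. 1 gallon_imp = 0.00454609 m^3, so 0.0004293 m^3 = 0.0004293 / 0.00454609 = 0.094432798 gallon_imp ≈ 0.09443 gallon_imp (4 s.f.). Final answer: 0.09443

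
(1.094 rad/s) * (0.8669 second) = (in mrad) 1.094 rad/s is already in rad/s. 0.8669 second = 0.8669 s. Combine: 1.094 rad/s * 0.8669 s = 0.9483886 rad. 1 mrad = 0.001 rad, so 0.9483886 rad = 0.9483886 / 0.001 = 948.3886 mrad ≈ 948.4 mrad (4 s.f.). Final answer: 948.4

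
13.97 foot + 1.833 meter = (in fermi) 1 foot = 0.3048 m, so 13.97 foot = 13.97 * 0.3048 = 4.258056 m. 1.833 meter = 1.833 m. Sum: 4.258056 + 1.833 = 6.091056 m. 1 fermi = 1e-15 m, so 6.091056 m = 6.091056 / 1e-15 = 6.091056e+15 fermi ≈ 6.091e+15 fermi (4 s.f.). Final answer: 6.091e+15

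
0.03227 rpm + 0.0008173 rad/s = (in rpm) 0.04007. Check: 1 rpm = 0.10471976 rad/s, so 0.03227 rpm = 0.03227 * 0.10471976 = 0.0033793065 rad/s. 0.0008173 rad/s is already in rad/s. Sum: 0.0033793065 + 0.0008173 = 0.0041966065 rad/s. 1 rpm = 0.10471976 rad/s, so 0.0041966065 rad/s = 0.0041966065 / 0.10471976 = 0.04007464 rpm ≈ 0.04007 rpm (4 s.f.).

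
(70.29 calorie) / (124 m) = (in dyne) 1 calorie = 4.184 J, so 70.29 calorie = 70.29 * 4.184 = 294.09336 J. 124 m is already in m. Combine: 294.09336 J / 124 m = 2.3717206 N. 1 dyne = 1e-05 N, so 2.3717206 N = 2.3717206 / 1e-05 = 237172.06 dyne ≈ 2.372e+05 dyne (4 s.f.). Final answer: 2.372e+05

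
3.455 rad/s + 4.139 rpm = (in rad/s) 3.888. Check: 3.455 rad/s is already in rad/s. 1 rpm = 0.10471976 rad/s, so 4.139 rpm = 4.139 * 0.10471976 = 0.43343507 rad/s. Sum: 3.455 + 0.43343507 = 3.8884351 rad/s. Result: 3.8884351 rad/s ≈ 3.888 rad/s (4 s.f.).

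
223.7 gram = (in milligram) 1 gram = 0.001 kg, so 223.7 gram = 223.7 * 0.001 = 0.2237 kg. 1 milligram = 1e-06 kg, so 0.2237 kg = 0.2237 / 1e-06 = 223700 milligram ≈ 2.237e+05 milligram (4 s.f.). Final answer: 2.237e+05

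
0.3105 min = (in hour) 1 min = 60 s, so 0.3105 min = 0.3105 * 60 = 18.63 s. 1 hour = 3600 s, so 18.63 s = 18.63 / 3600 = 0.005175 hour. Final answer: 0.005175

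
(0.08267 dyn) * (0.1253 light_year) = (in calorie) 1 dyn = 1e-05 N, so 0.08267 dyn = 0.08267 * 1e-05 = 8.267e-07 N. 1 light_year = 9.4607305e+15 m, so 0.1253 light_year = 0.1253 * 9.4607305e+15 = 1.1854295e+15 m. Combine: 8.267e-07 N * 1.1854295e+15 m = 9.7999459e+08 J. 1 calorie = 4.184 J, so 9.7999459e+08 J = 9.7999459e+08 / 4.184 = 2.3422433e+08 calorie ≈ 2.342e+08 calorie (4 s.f.). Final answer: 2.342e+08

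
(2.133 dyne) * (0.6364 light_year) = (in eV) 1 dyne = 1e-05 N, so 2.133 dyne = 2.133 * 1e-05 = 2.133e-05 N. 1 light_year = 9.4607305e+15 m, so 0.6364 light_year = 0.6364 * 9.4607305e+15 = 6.0208089e+15 m. Combine: 2.133e-05 N * 6.0208089e+15 m = 1.2842385e+11 J. 1 eV = 1.6021766e-19 J, so 1.2842385e+11 J = 1.2842385e+11 / 1.6021766e-19 = 8.0155865e+29 eV ≈ 8.016e+29 eV (4 s.f.). Final answer: 8.016e+29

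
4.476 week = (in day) 1 week = 604800 s, so 4.476 week = 4.476 * 604800 = 2707084.8 s. 1 day = 86400 s, so 2707084.8 s = 2707084.8 / 86400 = 31.332 day ≈ 31.33 day (4 s.f.). Final answer: 31.33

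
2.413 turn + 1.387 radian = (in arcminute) 5.689e+04. Check: 1 turn = 6.2831853 rad, so 2.413 turn = 2.413 * 6.2831853 = 15.161326 rad. 1.387 radian = 1.387 rad. Sum: 15.161326 + 1.387 = 16.548326 rad. 1 arcminute = 0.00029088821 rad, so 16.548326 rad = 16.548326 / 0.00029088821 = 56888.955 arcminute ≈ 5.689e+04 arcminute (4 s.f.).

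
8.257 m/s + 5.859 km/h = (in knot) 19.21. Check: 8.257 m/s is already in m/s. 1 km/h = 0.27777778 m/s, so 5.859 km/h = 5.859 * 0.27777778 = 1.6275 m/s. Sum: 8.257 + 1.6275 = 9.8845 m/s. 1 knot = 0.51444444 m/s, so 9.8845 m/s = 9.8845 / 0.51444444 = 19.213931 knot ≈ 19.21 knot (4 s.f.).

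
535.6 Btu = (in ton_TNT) 0.0001351. Check: 1 Btu = 1055.0559 J, so 535.6 Btu = 535.6 * 1055.0559 = 565087.91 J. 1 ton_TNT = 4.184e+09 J, so 565087.91 J = 565087.91 / 4.184e+09 = 0.00013505925 ton_TNT ≈ 0.0001351 ton_TNT (4 s.f.).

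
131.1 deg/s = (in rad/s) 2.288. Check: 1 deg/s = 0.017453293 rad/s, so 131.1 deg/s = 131.1 * 0.017453293 = 2.2881266 rad/s. Result: 2.2881266 rad/s ≈ 2.288 rad/s (4 s.f.).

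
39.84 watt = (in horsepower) 39.84 watt = 39.84 W. 1 horsepower = 745.69987 W, so 39.84 W = 39.84 / 745.69987 = 0.05342632 horsepower ≈ 0.05343 horsepower (4 s.f.). Final answer: 0.05343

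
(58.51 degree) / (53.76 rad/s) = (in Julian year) 1 degree = 0.017453293 rad, so 58.51 degree = 58.51 * 0.017453293 = 1.0211921 rad. 53.76 rad/s is already in rad/s. Combine: 1.0211921 rad / 53.76 rad/s = 0.01899539 s. 1 Julian year = 31557600 s, so 0.01899539 s = 0.01899539 / 31557600 = 6.0192757e-10 Julian year ≈ 6.019e-10 Julian year (4 s.f.). Final answer: 6.019e-10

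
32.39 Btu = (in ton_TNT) 8.168e-06. Check: 1 Btu = 1055.0559 J, so 32.39 Btu = 32.39 * 1055.0559 = 34173.259 J. 1 ton_TNT = 4.184e+09 J, so 34173.259 J = 34173.259 / 4.184e+09 = 8.1676049e-06 ton_TNT ≈ 8.168e-06 ton_TNT (4 s.f.).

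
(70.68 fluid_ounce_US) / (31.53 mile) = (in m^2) 1 fluid_ounce_US = 2.957353e-05 m^3, so 70.68 fluid_ounce_US = 70.68 * 2.957353e-05 = 0.0020902571 m^3. 1 mile = 1609.344 m, so 31.53 mile = 31.53 * 1609.344 = 50742.616 m. Combine: 0.0020902571 m^3 / 50742.616 m = 4.1193325e-08 m^2. Result: 4.1193325e-08 m^2 ≈ 4.119e-08 m^2 (4 s.f.). Final answer: 4.119e-08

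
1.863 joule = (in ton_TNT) 1.863 joule = 1.863 J. 1 ton_TNT = 4.184e+09 J, so 1.863 J = 1.863 / 4.184e+09 = 4.4526769e-10 ton_TNT ≈ 4.453e-10 ton_TNT (4 s.f.). Final answer: 4.453e-10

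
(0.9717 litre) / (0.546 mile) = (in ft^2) 1.19e-05. Check: 1 litre = 0.001 m^3, so 0.9717 litre = 0.9717 * 0.001 = 0.0009717 m^3. 1 mile = 1609.344 m, so 0.546 mile = 0.546 * 1609.344 = 878.70182 m. Combine: 0.0009717 m^3 / 878.70182 m = 1.1058359e-06 m^2. 1 ft^2 = 0.09290304 m^2, so 1.1058359e-06 m^2 = 1.1058359e-06 / 0.09290304 = 1.1903118e-05 ft^2 ≈ 1.19e-05 ft^2 (4 s.f.).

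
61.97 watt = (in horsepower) 0.0831. Check: 61.97 watt = 61.97 W. 1 horsepower = 745.69987 W, so 61.97 W = 61.97 / 745.69987 = 0.083103139 horsepower ≈ 0.0831 horsepower (4 s.f.).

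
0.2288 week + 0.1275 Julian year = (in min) 6.937e+04. Check: 1 week = 604800 s, so 0.2288 week = 0.2288 * 604800 = 138378.24 s. 1 Julian year = 31557600 s, so 0.1275 Julian year = 0.1275 * 31557600 = 4023594 s. Sum: 138378.24 + 4023594 = 4161972.2 s. 1 min = 60 s, so 4161972.2 s = 4161972.2 / 60 = 69366.204 min ≈ 6.937e+04 min (4 s.f.).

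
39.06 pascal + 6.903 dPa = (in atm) 0.0003923. Check: 39.06 pascal = 39.06 Pa. 1 dPa = 0.1 Pa, so 6.903 dPa = 6.903 * 0.1 = 0.6903 Pa. Sum: 39.06 + 0.6903 = 39.7503 Pa. 1 atm = 101325 Pa, so 39.7503 Pa = 39.7503 / 101325 = 0.00039230496 atm ≈ 0.0003923 atm (4 s.f.).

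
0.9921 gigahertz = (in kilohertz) 1 gigahertz = 1e+09 Hz, so 0.9921 gigahertz = 0.9921 * 1e+09 = 9.921e+08 Hz. 1 kilohertz = 1000 Hz, so 9.921e+08 Hz = 9.921e+08 / 1000 = 992100 kilohertz ≈ 9.921e+05 kilohertz (4 s.f.). Final answer: 9.921e+05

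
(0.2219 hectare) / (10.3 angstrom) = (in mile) 1.339e+09. Check: 1 hectare = 10000 m^2, so 0.2219 hectare = 0.2219 * 10000 = 2219 m^2. 1 angstrom = 1e-10 m, so 10.3 angstrom = 10.3 * 1e-10 = 1.03e-09 m. Combine: 2219 m^2 / 1.03e-09 m = 2.1543689e+12 m. 1 mile = 1609.344 m, so 2.1543689e+12 m = 2.1543689e+12 / 1609.344 = 1.3386628e+09 mile ≈ 1.339e+09 mile (4 s.f.).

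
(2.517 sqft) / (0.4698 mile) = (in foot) 1 sqft = 0.09290304 m^2, so 2.517 sqft = 2.517 * 0.09290304 = 0.23383695 m^2. 1 mile = 1609.344 m, so 0.4698 mile = 0.4698 * 1609.344 = 756.06981 m. Combine: 0.23383695 m^2 / 756.06981 m = 0.00030927958 m. 1 foot = 0.3048 m, so 0.00030927958 m = 0.00030927958 / 0.3048 = 0.0010146968 foot ≈ 0.001015 foot (4 s.f.). Final answer: 0.001015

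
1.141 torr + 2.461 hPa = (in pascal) 1 torr = 133.32237 Pa, so 1.141 torr = 1.141 * 133.32237 = 152.12082 Pa. 1 hPa = 100 Pa, so 2.461 hPa = 2.461 * 100 = 246.1 Pa. Sum: 152.12082 + 246.1 = 398.22082 Pa. 398.22082 Pa = 398.22082 pascal ≈ 398.2 pascal (4 s.f.). Final answer: 398.2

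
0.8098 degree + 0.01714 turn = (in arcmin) 418.8. Check: 1 degree = 0.017453293 rad, so 0.8098 degree = 0.8098 * 0.017453293 = 0.014133676 rad. 1 turn = 6.2831853 rad, so 0.01714 turn = 0.01714 * 6.2831853 = 0.1076938 rad. Sum: 0.014133676 + 0.1076938 = 0.12182747 rad. 1 arcmin = 0.00029088821 rad, so 0.12182747 rad = 0.12182747 / 0.00029088821 = 418.812 arcmin ≈ 418.8 arcmin (4 s.f.).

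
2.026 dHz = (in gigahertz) 2.026e-10. Check: 1 dHz = 0.1 Hz, so 2.026 dHz = 2.026 * 0.1 = 0.2026 Hz. 1 gigahertz = 1e+09 Hz, so 0.2026 Hz = 0.2026 / 1e+09 = 2.026e-10 gigahertz.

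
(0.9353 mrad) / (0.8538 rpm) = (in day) 1.211e-07. Check: 1 mrad = 0.001 rad, so 0.9353 mrad = 0.9353 * 0.001 = 0.0009353 rad. 1 rpm = 0.10471976 rad/s, so 0.8538 rpm = 0.8538 * 0.10471976 = 0.089409727 rad/s. Combine: 0.0009353 rad / 0.089409727 rad/s = 0.010460831 s. 1 day = 86400 s, so 0.010460831 s = 0.010460831 / 86400 = 1.2107443e-07 day ≈ 1.211e-07 day (4 s.f.).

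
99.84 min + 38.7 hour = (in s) 1.453e+05. Check: 1 min = 60 s, so 99.84 min = 99.84 * 60 = 5990.4 s. 1 hour = 3600 s, so 38.7 hour = 38.7 * 3600 = 139320 s. Sum: 5990.4 + 139320 = 145310.4 s. Result: 145310.4 s ≈ 1.453e+05 s (4 s.f.).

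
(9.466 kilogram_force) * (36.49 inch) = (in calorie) 1 kilogram_force = 9.80665 N, so 9.466 kilogram_force = 9.466 * 9.80665 = 92.829749 N. 1 inch = 0.0254 m, so 36.49 inch = 36.49 * 0.0254 = 0.926846 m. Combine: 92.829749 N * 0.926846 m = 86.038881 J. 1 calorie = 4.184 J, so 86.038881 J = 86.038881 / 4.184 = 20.563786 calorie ≈ 20.56 calorie (4 s.f.). Final answer: 20.56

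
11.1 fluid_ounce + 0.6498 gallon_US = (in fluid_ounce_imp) 1 fluid_ounce = 2.957353e-05 m^3, so 11.1 fluid_ounce = 11.1 * 2.957353e-05 = 0.00032826618 m^3. 1 gallon_US = 0.0037854118 m^3, so 0.6498 gallon_US = 0.6498 * 0.0037854118 = 0.0024597606 m^3. Sum: 0.00032826618 + 0.0024597606 = 0.0027880268 m^3. 1 fluid_ounce_imp = 2.8413063e-05 m^3, so 0.0027880268 m^3 = 0.0027880268 / 2.8413063e-05 = 98.124824 fluid_ounce_imp ≈ 98.12 fluid_ounce_imp (4 s.f.). Final answer: 98.12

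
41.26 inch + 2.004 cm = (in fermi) 1.068e+15. Check: 1 inch = 0.0254 m, so 41.26 inch = 41.26 * 0.0254 = 1.048004 m. 1 cm = 0.01 m, so 2.004 cm = 2.004 * 0.01 = 0.02004 m. Sum: 1.048004 + 0.02004 = 1.068044 m. 1 fermi = 1e-15 m, so 1.068044 m = 1.068044 / 1e-15 = 1.068044e+15 fermi ≈ 1.068e+15 fermi (4 s.f.).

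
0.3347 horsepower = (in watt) 249.6. Check: 1 horsepower = 745.69987 W, so 0.3347 horsepower = 0.3347 * 745.69987 = 249.58575 W. 249.58575 W = 249.58575 watt ≈ 249.6 watt (4 s.f.).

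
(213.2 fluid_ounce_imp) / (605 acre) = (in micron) 0.002474. Check: 1 fluid_ounce_imp = 2.8413063e-05 m^3, so 213.2 fluid_ounce_imp = 213.2 * 2.8413063e-05 = 0.0060576649 m^3. 1 acre = 4046.8564 m^2, so 605 acre = 605 * 4046.8564 = 2448348.1 m^2. Combine: 0.0060576649 m^3 / 2448348.1 m^2 = 2.4741845e-09 m. 1 micron = 1e-06 m, so 2.4741845e-09 m = 2.4741845e-09 / 1e-06 = 0.0024741845 micron ≈ 0.002474 micron (4 s.f.).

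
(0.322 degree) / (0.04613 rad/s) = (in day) 1 degree = 0.017453293 rad, so 0.322 degree = 0.322 * 0.017453293 = 0.0056199602 rad. 0.04613 rad/s is already in rad/s. Combine: 0.0056199602 rad / 0.04613 rad/s = 0.12182875 s. 1 day = 86400 s, so 0.12182875 s = 0.12182875 / 86400 = 1.410055e-06 day ≈ 1.41e-06 day (4 s.f.). Final answer: 1.41e-06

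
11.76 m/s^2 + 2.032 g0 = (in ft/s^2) 11.76 m/s^2 is already in m/s^2. 1 g0 = 9.80665 m/s^2, so 2.032 g0 = 2.032 * 9.80665 = 19.927113 m/s^2. Sum: 11.76 + 19.927113 = 31.687113 m/s^2. 1 ft/s^2 = 0.3048 m/s^2, so 31.687113 m/s^2 = 31.687113 / 0.3048 = 103.96034 ft/s^2 ≈ 104 ft/s^2 (4 s.f.). Final answer: 104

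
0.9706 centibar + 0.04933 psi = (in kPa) 1 centibar = 1000 Pa, so 0.9706 centibar = 0.9706 * 1000 = 970.6 Pa. 1 psi = 6894.7573 Pa, so 0.04933 psi = 0.04933 * 6894.7573 = 340.11838 Pa. Sum: 970.6 + 340.11838 = 1310.7184 Pa. 1 kPa = 1000 Pa, so 1310.7184 Pa = 1310.7184 / 1000 = 1.3107184 kPa ≈ 1.311 kPa (4 s.f.). Final answer: 1.311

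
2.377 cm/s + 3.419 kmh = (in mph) 1 cm/s = 0.01 m/s, so 2.377 cm/s = 2.377 * 0.01 = 0.02377 m/s. 1 kmh = 0.27777778 m/s, so 3.419 kmh = 3.419 * 0.27777778 = 0.94972222 m/s. Sum: 0.02377 + 0.94972222 = 0.97349222 m/s. 1 mph = 0.44704 m/s, so 0.97349222 m/s = 0.97349222 / 0.44704 = 2.1776401 mph ≈ 2.178 mph (4 s.f.). Final answer: 2.178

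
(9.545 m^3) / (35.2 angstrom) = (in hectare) 9.545 m^3 is already in m^3. 1 angstrom = 1e-10 m, so 35.2 angstrom = 35.2 * 1e-10 = 3.52e-09 m. Combine: 9.545 m^3 / 3.52e-09 m = 2.7116477e+09 m^2. 1 hectare = 10000 m^2, so 2.7116477e+09 m^2 = 2.7116477e+09 / 10000 = 271164.77 hectare ≈ 2.712e+05 hectare (4 s.f.). Final answer: 2.712e+05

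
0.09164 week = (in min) 923.7. Check: 1 week = 604800 s, so 0.09164 week = 0.09164 * 604800 = 55423.872 s. 1 min = 60 s, so 55423.872 s = 55423.872 / 60 = 923.7312 min ≈ 923.7 min (4 s.f.).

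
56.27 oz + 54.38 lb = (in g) 2.626e+04. Check: 1 oz = 0.028349523 kg, so 56.27 oz = 56.27 * 0.028349523 = 1.5952277 kg. 1 lb = 0.45359237 kg, so 54.38 lb = 54.38 * 0.45359237 = 24.666353 kg. Sum: 1.5952277 + 24.666353 = 26.261581 kg. 1 g = 0.001 kg, so 26.261581 kg = 26.261581 / 0.001 = 26261.581 g ≈ 2.626e+04 g (4 s.f.).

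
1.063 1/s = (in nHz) 1.063 1/s = 1.063 Hz. 1 nHz = 1e-09 Hz, so 1.063 Hz = 1.063 / 1e-09 = 1.063e+09 nHz. Final answer: 1.063e+09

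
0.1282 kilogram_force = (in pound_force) 0.2826. Check: 1 kilogram_force = 9.80665 N, so 0.1282 kilogram_force = 0.1282 * 9.80665 = 1.2572125 N. 1 pound_force = 4.4482216 N, so 1.2572125 N = 1.2572125 / 4.4482216 = 0.28263262 pound_force ≈ 0.2826 pound_force (4 s.f.).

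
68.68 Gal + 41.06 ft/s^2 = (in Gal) 1320. Check: 1 Gal = 0.01 m/s^2, so 68.68 Gal = 68.68 * 0.01 = 0.6868 m/s^2. 1 ft/s^2 = 0.3048 m/s^2, so 41.06 ft/s^2 = 41.06 * 0.3048 = 12.515088 m/s^2. Sum: 0.6868 + 12.515088 = 13.201888 m/s^2. 1 Gal = 0.01 m/s^2, so 13.201888 m/s^2 = 13.201888 / 0.01 = 1320.1888 Gal ≈ 1320 Gal (4 s.f.).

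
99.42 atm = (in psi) 1461. Check: 1 atm = 101325 Pa, so 99.42 atm = 99.42 * 101325 = 10073732 Pa. 1 psi = 6894.7573 Pa, so 10073732 Pa = 10073732 / 6894.7573 = 1461.0712 psi ≈ 1461 psi (4 s.f.).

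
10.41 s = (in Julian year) 3.299e-07. Check: 1 Julian year = 31557600 s, so 10.41 s = 10.41 / 31557600 = 3.2987299e-07 Julian year ≈ 3.299e-07 Julian year (4 s.f.).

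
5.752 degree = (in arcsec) 2.071e+04. Check: 1 degree = 0.017453293 rad, so 5.752 degree = 5.752 * 0.017453293 = 0.10039134 rad. 1 arcsec = 4.8481368e-06 rad, so 0.10039134 rad = 0.10039134 / 4.8481368e-06 = 20707.2 arcsec ≈ 2.071e+04 arcsec (4 s.f.).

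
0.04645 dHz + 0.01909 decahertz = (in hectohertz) 1 dHz = 0.1 Hz, so 0.04645 dHz = 0.04645 * 0.1 = 0.004645 Hz. 1 decahertz = 10 Hz, so 0.01909 decahertz = 0.01909 * 10 = 0.1909 Hz. Sum: 0.004645 + 0.1909 = 0.195545 Hz. 1 hectohertz = 100 Hz, so 0.195545 Hz = 0.195545 / 100 = 0.00195545 hectohertz ≈ 0.001955 hectohertz (4 s.f.). Final answer: 0.001955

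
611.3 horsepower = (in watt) 4.558e+05. Check: 1 horsepower = 745.69987 W, so 611.3 horsepower = 611.3 * 745.69987 = 455846.33 W. 455846.33 W = 455846.33 watt ≈ 4.558e+05 watt (4 s.f.).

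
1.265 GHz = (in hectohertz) 1.265e+07. Check: 1 GHz = 1e+09 Hz, so 1.265 GHz = 1.265 * 1e+09 = 1.265e+09 Hz. 1 hectohertz = 100 Hz, so 1.265e+09 Hz = 1.265e+09 / 100 = 12650000 hectohertz ≈ 1.265e+07 hectohertz (4 s.f.).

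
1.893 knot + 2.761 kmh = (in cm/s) 174.1. Check: 1 knot = 0.51444444 m/s, so 1.893 knot = 1.893 * 0.51444444 = 0.97384333 m/s. 1 kmh = 0.27777778 m/s, so 2.761 kmh = 2.761 * 0.27777778 = 0.76694444 m/s. Sum: 0.97384333 + 0.76694444 = 1.7407878 m/s. 1 cm/s = 0.01 m/s, so 1.7407878 m/s = 1.7407878 / 0.01 = 174.07878 cm/s ≈ 174.1 cm/s (4 s.f.).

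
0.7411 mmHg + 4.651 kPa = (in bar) 1 mmHg = 133.32237 Pa, so 0.7411 mmHg = 0.7411 * 133.32237 = 98.805207 Pa. 1 kPa = 1000 Pa, so 4.651 kPa = 4.651 * 1000 = 4651 Pa. Sum: 98.805207 + 4651 = 4749.8052 Pa. 1 bar = 100000 Pa, so 4749.8052 Pa = 4749.8052 / 100000 = 0.047498052 bar ≈ 0.0475 bar (4 s.f.). Final answer: 0.0475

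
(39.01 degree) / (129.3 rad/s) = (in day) 1 degree = 0.017453293 rad, so 39.01 degree = 39.01 * 0.017453293 = 0.68085294 rad. 129.3 rad/s is already in rad/s. Combine: 0.68085294 rad / 129.3 rad/s = 0.005265684 s. 1 day = 86400 s, so 0.005265684 s = 0.005265684 / 86400 = 6.0945417e-08 day ≈ 6.095e-08 day (4 s.f.). Final answer: 6.095e-08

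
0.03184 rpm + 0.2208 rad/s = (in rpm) 2.14. Check: 1 rpm = 0.10471976 rad/s, so 0.03184 rpm = 0.03184 * 0.10471976 = 0.003334277 rad/s. 0.2208 rad/s is already in rad/s. Sum: 0.003334277 + 0.2208 = 0.22413428 rad/s. 1 rpm = 0.10471976 rad/s, so 0.22413428 rad/s = 0.22413428 / 0.10471976 = 2.1403247 rpm ≈ 2.14 rpm (4 s.f.).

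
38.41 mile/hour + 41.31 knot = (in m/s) 38.42. Check: 1 mile/hour = 0.44704 m/s, so 38.41 mile/hour = 38.41 * 0.44704 = 17.170806 m/s. 1 knot = 0.51444444 m/s, so 41.31 knot = 41.31 * 0.51444444 = 21.2517 m/s. Sum: 17.170806 + 21.2517 = 38.422506 m/s. Result: 38.422506 m/s ≈ 38.42 m/s (4 s.f.).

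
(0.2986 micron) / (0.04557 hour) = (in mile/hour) 4.072e-09. Check: 1 micron = 1e-06 m, so 0.2986 micron = 0.2986 * 1e-06 = 2.986e-07 m. 1 hour = 3600 s, so 0.04557 hour = 0.04557 * 3600 = 164.052 s. Combine: 2.986e-07 m / 164.052 s = 1.8201546e-09 m/s. 1 mile/hour = 0.44704 m/s, so 1.8201546e-09 m/s = 1.8201546e-09 / 0.44704 = 4.0715698e-09 mile/hour ≈ 4.072e-09 mile/hour (4 s.f.).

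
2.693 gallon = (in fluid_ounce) 1 gallon = 0.0037854118 m^3, so 2.693 gallon = 2.693 * 0.0037854118 = 0.010194114 m^3. 1 fluid_ounce = 2.957353e-05 m^3, so 0.010194114 m^3 = 0.010194114 / 2.957353e-05 = 344.704 fluid_ounce ≈ 344.7 fluid_ounce (4 s.f.). Final answer: 344.7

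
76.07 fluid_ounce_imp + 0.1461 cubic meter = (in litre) 1 fluid_ounce_imp = 2.8413063e-05 m^3, so 76.07 fluid_ounce_imp = 76.07 * 2.8413063e-05 = 0.0021613817 m^3. 0.1461 cubic meter = 0.1461 m^3. Sum: 0.0021613817 + 0.1461 = 0.14826138 m^3. 1 litre = 0.001 m^3, so 0.14826138 m^3 = 0.14826138 / 0.001 = 148.26138 litre ≈ 148.3 litre (4 s.f.). Final answer: 148.3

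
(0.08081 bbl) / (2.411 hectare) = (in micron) 0.5329. Check: 1 bbl = 0.15898729 m^3, so 0.08081 bbl = 0.08081 * 0.15898729 = 0.012847763 m^3. 1 hectare = 10000 m^2, so 2.411 hectare = 2.411 * 10000 = 24110 m^2. Combine: 0.012847763 m^3 / 24110 m^2 = 5.328811e-07 m. 1 micron = 1e-06 m, so 5.328811e-07 m = 5.328811e-07 / 1e-06 = 0.5328811 micron ≈ 0.5329 micron (4 s.f.).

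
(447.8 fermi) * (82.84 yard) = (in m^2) 1 fermi = 1e-15 m, so 447.8 fermi = 447.8 * 1e-15 = 4.478e-13 m. 1 yard = 0.9144 m, so 82.84 yard = 82.84 * 0.9144 = 75.748896 m. Combine: 4.478e-13 m * 75.748896 m = 3.3920356e-11 m^2. Result: 3.3920356e-11 m^2 ≈ 3.392e-11 m^2 (4 s.f.). Final answer: 3.392e-11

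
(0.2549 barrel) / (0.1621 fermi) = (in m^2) 1 barrel = 0.15898729 m^3, so 0.2549 barrel = 0.2549 * 0.15898729 = 0.040525861 m^3. 1 fermi = 1e-15 m, so 0.1621 fermi = 0.1621 * 1e-15 = 1.621e-16 m. Combine: 0.040525861 m^3 / 1.621e-16 m = 2.5000531e+14 m^2. Result: 2.5000531e+14 m^2 ≈ 2.5e+14 m^2 (4 s.f.). Final answer: 2.5e+14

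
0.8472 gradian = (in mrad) 1 gradian = 0.015707963 rad, so 0.8472 gradian = 0.8472 * 0.015707963 = 0.013307786 rad. 1 mrad = 0.001 rad, so 0.013307786 rad = 0.013307786 / 0.001 = 13.307786 mrad ≈ 13.31 mrad (4 s.f.). Final answer: 13.31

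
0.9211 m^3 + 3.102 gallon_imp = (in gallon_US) 247.1. Check: 0.9211 m^3 is already in m^3. 1 gallon_imp = 0.00454609 m^3, so 3.102 gallon_imp = 3.102 * 0.00454609 = 0.014101971 m^3. Sum: 0.9211 + 0.014101971 = 0.93520197 m^3. 1 gallon_US = 0.0037854118 m^3, so 0.93520197 m^3 = 0.93520197 / 0.0037854118 = 247.05422 gallon_US ≈ 247.1 gallon_US (4 s.f.).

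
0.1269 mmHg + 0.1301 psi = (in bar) 1 mmHg = 133.32237 Pa, so 0.1269 mmHg = 0.1269 * 133.32237 = 16.918609 Pa. 1 psi = 6894.7573 Pa, so 0.1301 psi = 0.1301 * 6894.7573 = 897.00792 Pa. Sum: 16.918609 + 897.00792 = 913.92653 Pa. 1 bar = 100000 Pa, so 913.92653 Pa = 913.92653 / 100000 = 0.0091392653 bar ≈ 0.009139 bar (4 s.f.). Final answer: 0.009139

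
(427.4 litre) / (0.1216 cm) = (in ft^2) 1 litre = 0.001 m^3, so 427.4 litre = 427.4 * 0.001 = 0.4274 m^3. 1 cm = 0.01 m, so 0.1216 cm = 0.1216 * 0.01 = 0.001216 m. Combine: 0.4274 m^3 / 0.001216 m = 351.48026 m^2. 1 ft^2 = 0.09290304 m^2, so 351.48026 m^2 = 351.48026 / 0.09290304 = 3783.3021 ft^2 ≈ 3783 ft^2 (4 s.f.). Final answer: 3783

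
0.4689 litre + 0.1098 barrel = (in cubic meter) 0.01793. Check: 1 litre = 0.001 m^3, so 0.4689 litre = 0.4689 * 0.001 = 0.0004689 m^3. 1 barrel = 0.15898729 m^3, so 0.1098 barrel = 0.1098 * 0.15898729 = 0.017456805 m^3. Sum: 0.0004689 + 0.017456805 = 0.017925705 m^3. 0.017925705 m^3 = 0.017925705 cubic meter ≈ 0.01793 cubic meter (4 s.f.).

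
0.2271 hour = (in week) 1 hour = 3600 s, so 0.2271 hour = 0.2271 * 3600 = 817.56 s. 1 week = 604800 s, so 817.56 s = 817.56 / 604800 = 0.0013517857 week ≈ 0.001352 week (4 s.f.). Final answer: 0.001352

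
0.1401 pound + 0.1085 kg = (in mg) 1.72e+05. Check: 1 pound = 0.45359237 kg, so 0.1401 pound = 0.1401 * 0.45359237 = 0.063548291 kg. 0.1085 kg is already in kg. Sum: 0.063548291 + 0.1085 = 0.17204829 kg. 1 mg = 1e-06 kg, so 0.17204829 kg = 0.17204829 / 1e-06 = 172048.29 mg ≈ 1.72e+05 mg (4 s.f.).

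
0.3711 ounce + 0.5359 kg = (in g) 1 ounce = 0.028349523 kg, so 0.3711 ounce = 0.3711 * 0.028349523 = 0.010520508 kg. 0.5359 kg is already in kg. Sum: 0.010520508 + 0.5359 = 0.54642051 kg. 1 g = 0.001 kg, so 0.54642051 kg = 0.54642051 / 0.001 = 546.42051 g ≈ 546.4 g (4 s.f.). Final answer: 546.4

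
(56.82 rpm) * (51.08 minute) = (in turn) 2902. Check: 1 rpm = 0.10471976 rad/s, so 56.82 rpm = 56.82 * 0.10471976 = 5.9501765 rad/s. 1 minute = 60 s, so 51.08 minute = 51.08 * 60 = 3064.8 s. Combine: 5.9501765 rad/s * 3064.8 s = 18236.101 rad. 1 turn = 6.2831853 rad, so 18236.101 rad = 18236.101 / 6.2831853 = 2902.3656 turn ≈ 2902 turn (4 s.f.).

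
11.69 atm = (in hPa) 1 atm = 101325 Pa, so 11.69 atm = 11.69 * 101325 = 1184489.2 Pa. 1 hPa = 100 Pa, so 1184489.2 Pa = 1184489.2 / 100 = 11844.892 hPa ≈ 1.184e+04 hPa (4 s.f.). Final answer: 1.184e+04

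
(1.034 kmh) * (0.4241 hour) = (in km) 1 kmh = 0.27777778 m/s, so 1.034 kmh = 1.034 * 0.27777778 = 0.28722222 m/s. 1 hour = 3600 s, so 0.4241 hour = 0.4241 * 3600 = 1526.76 s. Combine: 0.28722222 m/s * 1526.76 s = 438.5194 m. 1 km = 1000 m, so 438.5194 m = 438.5194 / 1000 = 0.4385194 km ≈ 0.4385 km (4 s.f.). Final answer: 0.4385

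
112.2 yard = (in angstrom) 1.026e+12. Check: 1 yard = 0.9144 m, so 112.2 yard = 112.2 * 0.9144 = 102.59568 m. 1 angstrom = 1e-10 m, so 102.59568 m = 102.59568 / 1e-10 = 1.0259568e+12 angstrom ≈ 1.026e+12 angstrom (4 s.f.).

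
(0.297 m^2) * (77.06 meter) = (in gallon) 6046. Check: 0.297 m^2 is already in m^2. 77.06 meter = 77.06 m. Combine: 0.297 m^2 * 77.06 m = 22.88682 m^3. 1 gallon = 0.0037854118 m^3, so 22.88682 m^3 = 22.88682 / 0.0037854118 = 6046.0582 gallon ≈ 6046 gallon (4 s.f.).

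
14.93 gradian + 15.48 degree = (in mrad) 504.7. Check: 1 gradian = 0.015707963 rad, so 14.93 gradian = 14.93 * 0.015707963 = 0.23451989 rad. 1 degree = 0.017453293 rad, so 15.48 degree = 15.48 * 0.017453293 = 0.27017697 rad. Sum: 0.23451989 + 0.27017697 = 0.50469686 rad. 1 mrad = 0.001 rad, so 0.50469686 rad = 0.50469686 / 0.001 = 504.69686 mrad ≈ 504.7 mrad (4 s.f.).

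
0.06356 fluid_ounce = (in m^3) 1.88e-06. Check: 1 fluid_ounce = 2.957353e-05 m^3, so 0.06356 fluid_ounce = 0.06356 * 2.957353e-05 = 1.8796935e-06 m^3. Result: 1.8796935e-06 m^3 ≈ 1.88e-06 m^3 (4 s.f.).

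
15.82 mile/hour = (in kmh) 1 mile/hour = 0.44704 m/s, so 15.82 mile/hour = 15.82 * 0.44704 = 7.0721728 m/s. 1 kmh = 0.27777778 m/s, so 7.0721728 m/s = 7.0721728 / 0.27777778 = 25.459822 kmh ≈ 25.46 kmh (4 s.f.). Final answer: 25.46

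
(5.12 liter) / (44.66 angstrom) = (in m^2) 1.146e+06. Check: 1 liter = 0.001 m^3, so 5.12 liter = 5.12 * 0.001 = 0.00512 m^3. 1 angstrom = 1e-10 m, so 44.66 angstrom = 44.66 * 1e-10 = 4.466e-09 m. Combine: 0.00512 m^3 / 4.466e-09 m = 1146439.8 m^2. Result: 1146439.8 m^2 ≈ 1.146e+06 m^2 (4 s.f.).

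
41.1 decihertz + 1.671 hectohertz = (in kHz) 0.1712. Check: 1 decihertz = 0.1 Hz, so 41.1 decihertz = 41.1 * 0.1 = 4.11 Hz. 1 hectohertz = 100 Hz, so 1.671 hectohertz = 1.671 * 100 = 167.1 Hz. Sum: 4.11 + 167.1 = 171.21 Hz. 1 kHz = 1000 Hz, so 171.21 Hz = 171.21 / 1000 = 0.17121 kHz ≈ 0.1712 kHz (4 s.f.).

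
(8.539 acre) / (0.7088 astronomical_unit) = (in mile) 1 acre = 4046.8564 m^2, so 8.539 acre = 8.539 * 4046.8564 = 34556.107 m^2. 1 astronomical_unit = 1.4959787e+11 m, so 0.7088 astronomical_unit = 0.7088 * 1.4959787e+11 = 1.0603497e+11 m. Combine: 34556.107 m^2 / 1.0603497e+11 m = 3.2589349e-07 m. 1 mile = 1609.344 m, so 3.2589349e-07 m = 3.2589349e-07 / 1609.344 = 2.0250083e-10 mile ≈ 2.025e-10 mile (4 s.f.). Final answer: 2.025e-10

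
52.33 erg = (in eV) 1 erg = 1e-07 J, so 52.33 erg = 52.33 * 1e-07 = 5.233e-06 J. 1 eV = 1.6021766e-19 J, so 5.233e-06 J = 5.233e-06 / 1.6021766e-19 = 3.2661817e+13 eV ≈ 3.266e+13 eV (4 s.f.). Final answer: 3.266e+13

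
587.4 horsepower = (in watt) 4.38e+05. Check: 1 horsepower = 745.69987 W, so 587.4 horsepower = 587.4 * 745.69987 = 438024.1 W. 438024.1 W = 438024.1 watt ≈ 4.38e+05 watt (4 s.f.).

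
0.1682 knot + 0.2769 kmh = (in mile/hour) 0.3656. Check: 1 knot = 0.51444444 m/s, so 0.1682 knot = 0.1682 * 0.51444444 = 0.086529556 m/s. 1 kmh = 0.27777778 m/s, so 0.2769 kmh = 0.2769 * 0.27777778 = 0.076916667 m/s. Sum: 0.086529556 + 0.076916667 = 0.16344622 m/s. 1 mile/hour = 0.44704 m/s, so 0.16344622 m/s = 0.16344622 / 0.44704 = 0.36561879 mile/hour ≈ 0.3656 mile/hour (4 s.f.).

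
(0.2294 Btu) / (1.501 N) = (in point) 1 Btu = 1055.0559 J, so 0.2294 Btu = 0.2294 * 1055.0559 = 242.02981 J. 1.501 N is already in N. Combine: 242.02981 J / 1.501 N = 161.24571 m. 1 point = 0.00035277778 m, so 161.24571 m = 161.24571 / 0.00035277778 = 457074.46 point ≈ 4.571e+05 point (4 s.f.). Final answer: 4.571e+05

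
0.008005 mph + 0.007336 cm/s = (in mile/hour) 1 mph = 0.44704 m/s, so 0.008005 mph = 0.008005 * 0.44704 = 0.0035785552 m/s. 1 cm/s = 0.01 m/s, so 0.007336 cm/s = 0.007336 * 0.01 = 7.336e-05 m/s. Sum: 0.0035785552 + 7.336e-05 = 0.0036519152 m/s. 1 mile/hour = 0.44704 m/s, so 0.0036519152 m/s = 0.0036519152 / 0.44704 = 0.0081691016 mile/hour ≈ 0.008169 mile/hour (4 s.f.). Final answer: 0.008169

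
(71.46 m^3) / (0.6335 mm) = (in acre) 71.46 m^3 is already in m^3. 1 mm = 0.001 m, so 0.6335 mm = 0.6335 * 0.001 = 0.0006335 m. Combine: 71.46 m^3 / 0.0006335 m = 112801.89 m^2. 1 acre = 4046.8564 m^2, so 112801.89 m^2 = 112801.89 / 4046.8564 = 27.873955 acre ≈ 27.87 acre (4 s.f.). Final answer: 27.87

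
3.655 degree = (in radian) 0.06379. Check: 1 degree = 0.017453293 rad, so 3.655 degree = 3.655 * 0.017453293 = 0.063791784 rad. 0.063791784 rad = 0.063791784 radian ≈ 0.06379 radian (4 s.f.).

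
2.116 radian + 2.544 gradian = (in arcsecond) 4.447e+05. Check: 2.116 radian = 2.116 rad. 1 gradian = 0.015707963 rad, so 2.544 gradian = 2.544 * 0.015707963 = 0.039961059 rad. Sum: 2.116 + 0.039961059 = 2.1559611 rad. 1 arcsecond = 4.8481368e-06 rad, so 2.1559611 rad = 2.1559611 / 4.8481368e-06 = 444698.89 arcsecond ≈ 4.447e+05 arcsecond (4 s.f.).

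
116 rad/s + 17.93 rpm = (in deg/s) 116 rad/s is already in rad/s. 1 rpm = 0.10471976 rad/s, so 17.93 rpm = 17.93 * 0.10471976 = 1.8776252 rad/s. Sum: 116 + 1.8776252 = 117.87763 rad/s. 1 deg/s = 0.017453293 rad/s, so 117.87763 rad/s = 117.87763 / 0.017453293 = 6753.8904 deg/s ≈ 6754 deg/s (4 s.f.). Final answer: 6754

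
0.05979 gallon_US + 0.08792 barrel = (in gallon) 1 gallon_US = 0.0037854118 m^3, so 0.05979 gallon_US = 0.05979 * 0.0037854118 = 0.00022632977 m^3. 1 barrel = 0.15898729 m^3, so 0.08792 barrel = 0.08792 * 0.15898729 = 0.013978163 m^3. Sum: 0.00022632977 + 0.013978163 = 0.014204493 m^3. 1 gallon = 0.0037854118 m^3, so 0.014204493 m^3 = 0.014204493 / 0.0037854118 = 3.75243 gallon ≈ 3.752 gallon (4 s.f.). Final answer: 3.752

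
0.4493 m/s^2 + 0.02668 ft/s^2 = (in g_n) 0.04665. Check: 0.4493 m/s^2 is already in m/s^2. 1 ft/s^2 = 0.3048 m/s^2, so 0.02668 ft/s^2 = 0.02668 * 0.3048 = 0.008132064 m/s^2. Sum: 0.4493 + 0.008132064 = 0.45743206 m/s^2. 1 g_n = 9.80665 m/s^2, so 0.45743206 m/s^2 = 0.45743206 / 9.80665 = 0.046645089 g_n ≈ 0.04665 g_n (4 s.f.).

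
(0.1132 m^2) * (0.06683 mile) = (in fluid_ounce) 4.117e+05. Check: 0.1132 m^2 is already in m^2. 1 mile = 1609.344 m, so 0.06683 mile = 0.06683 * 1609.344 = 107.55246 m. Combine: 0.1132 m^2 * 107.55246 m = 12.174938 m^3. 1 fluid_ounce = 2.957353e-05 m^3, so 12.174938 m^3 = 12.174938 / 2.957353e-05 = 411683.64 fluid_ounce ≈ 4.117e+05 fluid_ounce (4 s.f.).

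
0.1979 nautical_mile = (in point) 1.039e+06. Check: 1 nautical_mile = 1852 m, so 0.1979 nautical_mile = 0.1979 * 1852 = 366.5108 m. 1 point = 0.00035277778 m, so 366.5108 m = 366.5108 / 0.00035277778 = 1038928.3 point ≈ 1.039e+06 point (4 s.f.).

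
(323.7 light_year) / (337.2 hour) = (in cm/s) 1 light_year = 9.4607305e+15 m, so 323.7 light_year = 323.7 * 9.4607305e+15 = 3.0624385e+18 m. 1 hour = 3600 s, so 337.2 hour = 337.2 * 3600 = 1213920 s. Combine: 3.0624385e+18 m / 1213920 s = 2.5227679e+12 m/s. 1 cm/s = 0.01 m/s, so 2.5227679e+12 m/s = 2.5227679e+12 / 0.01 = 2.5227679e+14 cm/s ≈ 2.523e+14 cm/s (4 s.f.). Final answer: 2.523e+14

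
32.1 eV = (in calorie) 1 eV = 1.6021766e-19 J, so 32.1 eV = 32.1 * 1.6021766e-19 = 5.142987e-18 J. 1 calorie = 4.184 J, so 5.142987e-18 J = 5.142987e-18 / 4.184 = 1.2292034e-18 calorie ≈ 1.229e-18 calorie (4 s.f.). Final answer: 1.229e-18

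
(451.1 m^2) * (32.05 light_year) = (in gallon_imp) 451.1 m^2 is already in m^2. 1 light_year = 9.4607305e+15 m, so 32.05 light_year = 32.05 * 9.4607305e+15 = 3.0321641e+17 m. Combine: 451.1 m^2 * 3.0321641e+17 m = 1.3678092e+20 m^3. 1 gallon_imp = 0.00454609 m^3, so 1.3678092e+20 m^3 = 1.3678092e+20 / 0.00454609 = 3.0087597e+22 gallon_imp ≈ 3.009e+22 gallon_imp (4 s.f.). Final answer: 3.009e+22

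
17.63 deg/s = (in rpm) 1 deg/s = 0.017453293 rad/s, so 17.63 deg/s = 17.63 * 0.017453293 = 0.30770155 rad/s. 1 rpm = 0.10471976 rad/s, so 0.30770155 rad/s = 0.30770155 / 0.10471976 = 2.9383333 rpm ≈ 2.938 rpm (4 s.f.). Final answer: 2.938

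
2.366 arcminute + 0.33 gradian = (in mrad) 5.872. Check: 1 arcminute = 0.00029088821 rad, so 2.366 arcminute = 2.366 * 0.00029088821 = 0.0006882415 rad. 1 gradian = 0.015707963 rad, so 0.33 gradian = 0.33 * 0.015707963 = 0.0051836279 rad. Sum: 0.0006882415 + 0.0051836279 = 0.0058718694 rad. 1 mrad = 0.001 rad, so 0.0058718694 rad = 0.0058718694 / 0.001 = 5.8718694 mrad ≈ 5.872 mrad (4 s.f.).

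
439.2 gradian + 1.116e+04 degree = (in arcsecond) 4.16e+07. Check: 1 gradian = 0.015707963 rad, so 439.2 gradian = 439.2 * 0.015707963 = 6.8989375 rad. 1 degree = 0.017453293 rad, so 1.116e+04 degree = 1.116e+04 * 0.017453293 = 194.77874 rad. Sum: 6.8989375 + 194.77874 = 201.67768 rad. 1 arcsecond = 4.8481368e-06 rad, so 201.67768 rad = 201.67768 / 4.8481368e-06 = 41599008 arcsecond ≈ 4.16e+07 arcsecond (4 s.f.).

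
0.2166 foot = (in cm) 6.602. Check: 1 foot = 0.3048 m, so 0.2166 foot = 0.2166 * 0.3048 = 0.06601968 m. 1 cm = 0.01 m, so 0.06601968 m = 0.06601968 / 0.01 = 6.601968 cm ≈ 6.602 cm (4 s.f.).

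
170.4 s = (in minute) 1 minute = 60 s, so 170.4 s = 170.4 / 60 = 2.84 minute. Final answer: 2.84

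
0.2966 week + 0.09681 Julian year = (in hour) 1 week = 604800 s, so 0.2966 week = 0.2966 * 604800 = 179383.68 s. 1 Julian year = 31557600 s, so 0.09681 Julian year = 0.09681 * 31557600 = 3055091.3 s. Sum: 179383.68 + 3055091.3 = 3234474.9 s. 1 hour = 3600 s, so 3234474.9 s = 3234474.9 / 3600 = 898.46526 hour ≈ 898.5 hour (4 s.f.). Final answer: 898.5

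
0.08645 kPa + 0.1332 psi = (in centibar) 1 kPa = 1000 Pa, so 0.08645 kPa = 0.08645 * 1000 = 86.45 Pa. 1 psi = 6894.7573 Pa, so 0.1332 psi = 0.1332 * 6894.7573 = 918.38167 Pa. Sum: 86.45 + 918.38167 = 1004.8317 Pa. 1 centibar = 1000 Pa, so 1004.8317 Pa = 1004.8317 / 1000 = 1.0048317 centibar ≈ 1.005 centibar (4 s.f.). Final answer: 1.005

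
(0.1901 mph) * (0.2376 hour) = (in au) 1 mph = 0.44704 m/s, so 0.1901 mph = 0.1901 * 0.44704 = 0.084982304 m/s. 1 hour = 3600 s, so 0.2376 hour = 0.2376 * 3600 = 855.36 s. Combine: 0.084982304 m/s * 855.36 s = 72.690464 m. 1 au = 1.4959787e+11 m, so 72.690464 m = 72.690464 / 1.4959787e+11 = 4.8590574e-10 au ≈ 4.859e-10 au (4 s.f.). Final answer: 4.859e-10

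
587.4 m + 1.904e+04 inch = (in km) 587.4 m is already in m. 1 inch = 0.0254 m, so 1.904e+04 inch = 1.904e+04 * 0.0254 = 483.616 m. Sum: 587.4 + 483.616 = 1071.016 m. 1 km = 1000 m, so 1071.016 m = 1071.016 / 1000 = 1.071016 km ≈ 1.071 km (4 s.f.). Final answer: 1.071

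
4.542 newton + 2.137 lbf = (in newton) 14.05. Check: 4.542 newton = 4.542 N. 1 lbf = 4.4482216 N, so 2.137 lbf = 2.137 * 4.4482216 = 9.5058496 N. Sum: 4.542 + 9.5058496 = 14.04785 N. 14.04785 N = 14.04785 newton ≈ 14.05 newton (4 s.f.).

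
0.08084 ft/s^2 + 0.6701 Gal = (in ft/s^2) 1 ft/s^2 = 0.3048 m/s^2, so 0.08084 ft/s^2 = 0.08084 * 0.3048 = 0.024640032 m/s^2. 1 Gal = 0.01 m/s^2, so 0.6701 Gal = 0.6701 * 0.01 = 0.006701 m/s^2. Sum: 0.024640032 + 0.006701 = 0.031341032 m/s^2. 1 ft/s^2 = 0.3048 m/s^2, so 0.031341032 m/s^2 = 0.031341032 / 0.3048 = 0.10282491 ft/s^2 ≈ 0.1028 ft/s^2 (4 s.f.). Final answer: 0.1028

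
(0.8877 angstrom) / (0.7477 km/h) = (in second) 1 angstrom = 1e-10 m, so 0.8877 angstrom = 0.8877 * 1e-10 = 8.877e-11 m. 1 km/h = 0.27777778 m/s, so 0.7477 km/h = 0.7477 * 0.27777778 = 0.20769444 m/s. Combine: 8.877e-11 m / 0.20769444 m/s = 4.2740671e-10 s. 4.2740671e-10 s = 4.2740671e-10 second ≈ 4.274e-10 second (4 s.f.). Final answer: 4.274e-10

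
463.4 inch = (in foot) 1 inch = 0.0254 m, so 463.4 inch = 463.4 * 0.0254 = 11.77036 m. 1 foot = 0.3048 m, so 11.77036 m = 11.77036 / 0.3048 = 38.616667 foot ≈ 38.62 foot (4 s.f.). Final answer: 38.62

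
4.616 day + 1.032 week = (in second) 1.023e+06. Check: 1 day = 86400 s, so 4.616 day = 4.616 * 86400 = 398822.4 s. 1 week = 604800 s, so 1.032 week = 1.032 * 604800 = 624153.6 s. Sum: 398822.4 + 624153.6 = 1022976 s. 1022976 s = 1022976 second ≈ 1.023e+06 second (4 s.f.).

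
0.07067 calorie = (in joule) 1 calorie = 4.184 J, so 0.07067 calorie = 0.07067 * 4.184 = 0.29568328 J. 0.29568328 J = 0.29568328 joule ≈ 0.2957 joule (4 s.f.). Final answer: 0.2957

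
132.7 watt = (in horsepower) 0.178. Check: 132.7 watt = 132.7 W. 1 horsepower = 745.69987 W, so 132.7 W = 132.7 / 745.69987 = 0.17795363 horsepower ≈ 0.178 horsepower (4 s.f.).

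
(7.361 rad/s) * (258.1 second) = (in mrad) 1.9e+06. Check: 7.361 rad/s is already in rad/s. 258.1 second = 258.1 s. Combine: 7.361 rad/s * 258.1 s = 1899.8741 rad. 1 mrad = 0.001 rad, so 1899.8741 rad = 1899.8741 / 0.001 = 1899874.1 mrad ≈ 1.9e+06 mrad (4 s.f.).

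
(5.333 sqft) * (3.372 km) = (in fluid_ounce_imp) 1 sqft = 0.09290304 m^2, so 5.333 sqft = 5.333 * 0.09290304 = 0.49545191 m^2. 1 km = 1000 m, so 3.372 km = 3.372 * 1000 = 3372 m. Combine: 0.49545191 m^2 * 3372 m = 1670.6638 m^3. 1 fluid_ounce_imp = 2.8413063e-05 m^3, so 1670.6638 m^3 = 1670.6638 / 2.8413063e-05 = 58799147 fluid_ounce_imp ≈ 5.88e+07 fluid_ounce_imp (4 s.f.). Final answer: 5.88e+07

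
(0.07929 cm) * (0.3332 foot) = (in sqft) 0.0008668. Check: 1 cm = 0.01 m, so 0.07929 cm = 0.07929 * 0.01 = 0.0007929 m. 1 foot = 0.3048 m, so 0.3332 foot = 0.3332 * 0.3048 = 0.10155936 m. Combine: 0.0007929 m * 0.10155936 m = 8.0526417e-05 m^2. 1 sqft = 0.09290304 m^2, so 8.0526417e-05 m^2 = 8.0526417e-05 / 0.09290304 = 0.00086677913 sqft ≈ 0.0008668 sqft (4 s.f.).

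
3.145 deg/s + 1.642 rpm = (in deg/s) 13. Check: 1 deg/s = 0.017453293 rad/s, so 3.145 deg/s = 3.145 * 0.017453293 = 0.054890605 rad/s. 1 rpm = 0.10471976 rad/s, so 1.642 rpm = 1.642 * 0.10471976 = 0.17194984 rad/s. Sum: 0.054890605 + 0.17194984 = 0.22684044 rad/s. 1 deg/s = 0.017453293 rad/s, so 0.22684044 rad/s = 0.22684044 / 0.017453293 = 12.997 deg/s ≈ 13 deg/s (4 s.f.).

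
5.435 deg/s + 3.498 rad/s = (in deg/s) 1 deg/s = 0.017453293 rad/s, so 5.435 deg/s = 5.435 * 0.017453293 = 0.094858645 rad/s. 3.498 rad/s is already in rad/s. Sum: 0.094858645 + 3.498 = 3.5928586 rad/s. 1 deg/s = 0.017453293 rad/s, so 3.5928586 rad/s = 3.5928586 / 0.017453293 = 205.85564 deg/s ≈ 205.9 deg/s (4 s.f.). Final answer: 205.9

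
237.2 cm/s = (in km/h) 8.539. Check: 1 cm/s = 0.01 m/s, so 237.2 cm/s = 237.2 * 0.01 = 2.372 m/s. 1 km/h = 0.27777778 m/s, so 2.372 m/s = 2.372 / 0.27777778 = 8.5392 km/h ≈ 8.539 km/h (4 s.f.).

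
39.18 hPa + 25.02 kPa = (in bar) 1 hPa = 100 Pa, so 39.18 hPa = 39.18 * 100 = 3918 Pa. 1 kPa = 1000 Pa, so 25.02 kPa = 25.02 * 1000 = 25020 Pa. Sum: 3918 + 25020 = 28938 Pa. 1 bar = 100000 Pa, so 28938 Pa = 28938 / 100000 = 0.28938 bar ≈ 0.2894 bar (4 s.f.). Final answer: 0.2894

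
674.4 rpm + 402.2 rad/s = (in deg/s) 1 rpm = 0.10471976 rad/s, so 674.4 rpm = 674.4 * 0.10471976 = 70.623003 rad/s. 402.2 rad/s is already in rad/s. Sum: 70.623003 + 402.2 = 472.823 rad/s. 1 deg/s = 0.017453293 rad/s, so 472.823 rad/s = 472.823 / 0.017453293 = 27090.763 deg/s ≈ 2.709e+04 deg/s (4 s.f.). Final answer: 2.709e+04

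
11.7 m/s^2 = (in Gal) 1 Gal = 0.01 m/s^2, so 11.7 m/s^2 = 11.7 / 0.01 = 1170 Gal. Final answer: 1170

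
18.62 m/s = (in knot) 36.19. Check: 1 knot = 0.51444444 m/s, so 18.62 m/s = 18.62 / 0.51444444 = 36.194384 knot ≈ 36.19 knot (4 s.f.).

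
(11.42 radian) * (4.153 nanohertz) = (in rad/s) 11.42 radian = 11.42 rad. 1 nanohertz = 1e-09 Hz, so 4.153 nanohertz = 4.153 * 1e-09 = 4.153e-09 Hz. Combine: 11.42 rad * 4.153e-09 Hz = 4.742726e-08 rad/s. Result: 4.742726e-08 rad/s ≈ 4.743e-08 rad/s (4 s.f.). Final answer: 4.743e-08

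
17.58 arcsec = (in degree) 0.004883. Check: 1 arcsec = 4.8481368e-06 rad, so 17.58 arcsec = 17.58 * 4.8481368e-06 = 8.5230245e-05 rad. 1 degree = 0.017453293 rad, so 8.5230245e-05 rad = 8.5230245e-05 / 0.017453293 = 0.0048833333 degree ≈ 0.004883 degree (4 s.f.).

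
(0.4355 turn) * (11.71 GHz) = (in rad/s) 1 turn = 6.2831853 rad, so 0.4355 turn = 0.4355 * 6.2831853 = 2.7363272 rad. 1 GHz = 1e+09 Hz, so 11.71 GHz = 11.71 * 1e+09 = 1.171e+10 Hz. Combine: 2.7363272 rad * 1.171e+10 Hz = 3.2042392e+10 rad/s. Result: 3.2042392e+10 rad/s ≈ 3.204e+10 rad/s (4 s.f.). Final answer: 3.204e+10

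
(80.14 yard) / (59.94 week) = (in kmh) 7.277e-06. Check: 1 yard = 0.9144 m, so 80.14 yard = 80.14 * 0.9144 = 73.280016 m. 1 week = 604800 s, so 59.94 week = 59.94 * 604800 = 36251712 s. Combine: 73.280016 m / 36251712 s = 2.0214222e-06 m/s. 1 kmh = 0.27777778 m/s, so 2.0214222e-06 m/s = 2.0214222e-06 / 0.27777778 = 7.27712e-06 kmh ≈ 7.277e-06 kmh (4 s.f.).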